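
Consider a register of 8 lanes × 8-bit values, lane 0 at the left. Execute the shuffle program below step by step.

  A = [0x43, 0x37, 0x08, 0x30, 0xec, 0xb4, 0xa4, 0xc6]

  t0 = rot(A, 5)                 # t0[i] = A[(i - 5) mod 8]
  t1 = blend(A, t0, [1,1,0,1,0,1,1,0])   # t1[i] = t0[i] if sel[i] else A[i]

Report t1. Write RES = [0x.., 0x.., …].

RES = [0x30, 0xec, 0x08, 0xa4, 0xec, 0x43, 0x37, 0xc6]

  t0: 30 ec b4 a4 c6 43 37 08
  t1: 30 ec 08 a4 ec 43 37 c6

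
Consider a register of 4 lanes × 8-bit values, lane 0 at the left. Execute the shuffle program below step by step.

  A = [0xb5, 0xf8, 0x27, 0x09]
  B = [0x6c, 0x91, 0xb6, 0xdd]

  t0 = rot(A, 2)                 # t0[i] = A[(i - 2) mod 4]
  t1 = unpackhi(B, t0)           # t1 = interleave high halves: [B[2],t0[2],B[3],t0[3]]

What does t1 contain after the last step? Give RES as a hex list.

RES = [0xb6, 0xb5, 0xdd, 0xf8]

  t0: 27 09 b5 f8
  t1: b6 b5 dd f8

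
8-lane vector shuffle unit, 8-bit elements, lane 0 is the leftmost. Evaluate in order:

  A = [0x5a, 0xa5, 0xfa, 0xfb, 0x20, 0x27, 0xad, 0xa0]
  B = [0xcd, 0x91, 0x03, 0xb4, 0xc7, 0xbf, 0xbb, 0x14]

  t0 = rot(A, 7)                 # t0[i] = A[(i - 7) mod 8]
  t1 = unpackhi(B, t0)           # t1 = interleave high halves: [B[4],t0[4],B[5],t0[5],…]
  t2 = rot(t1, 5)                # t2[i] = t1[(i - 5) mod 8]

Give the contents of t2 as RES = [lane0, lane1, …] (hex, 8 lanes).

t0 = [0xa5, 0xfa, 0xfb, 0x20, 0x27, 0xad, 0xa0, 0x5a]
t1 = [0xc7, 0x27, 0xbf, 0xad, 0xbb, 0xa0, 0x14, 0x5a]
t2 = [0xad, 0xbb, 0xa0, 0x14, 0x5a, 0xc7, 0x27, 0xbf]

RES = [ 0xad  0xbb  0xa0  0x14  0x5a  0xc7  0x27  0xbf ]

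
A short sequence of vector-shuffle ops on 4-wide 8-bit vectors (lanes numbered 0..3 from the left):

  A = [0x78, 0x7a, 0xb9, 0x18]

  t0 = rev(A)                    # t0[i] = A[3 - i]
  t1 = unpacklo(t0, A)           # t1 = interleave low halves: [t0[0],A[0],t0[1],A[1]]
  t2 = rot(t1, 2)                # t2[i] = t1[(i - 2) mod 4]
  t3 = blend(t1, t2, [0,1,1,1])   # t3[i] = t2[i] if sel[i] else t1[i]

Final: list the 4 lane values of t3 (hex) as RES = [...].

→ t0 |18|b9|7a|78|
→ t1 |18|78|b9|7a|
→ t2 |b9|7a|18|78|
→ t3 |18|7a|18|78|

RES = [0x18, 0x7a, 0x18, 0x78]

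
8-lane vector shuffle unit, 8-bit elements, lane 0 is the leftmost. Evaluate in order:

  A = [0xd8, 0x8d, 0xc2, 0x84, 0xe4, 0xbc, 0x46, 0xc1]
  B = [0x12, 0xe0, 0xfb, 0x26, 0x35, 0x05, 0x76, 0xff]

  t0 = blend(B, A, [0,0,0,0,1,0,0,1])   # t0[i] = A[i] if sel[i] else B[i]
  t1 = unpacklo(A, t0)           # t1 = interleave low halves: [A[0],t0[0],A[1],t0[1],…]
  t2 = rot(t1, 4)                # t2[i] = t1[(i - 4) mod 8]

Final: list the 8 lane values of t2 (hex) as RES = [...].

RES = [ 0xc2  0xfb  0x84  0x26  0xd8  0x12  0x8d  0xe0 ]

→ t0 |12|e0|fb|26|e4|05|76|c1|
→ t1 |d8|12|8d|e0|c2|fb|84|26|
→ t2 |c2|fb|84|26|d8|12|8d|e0|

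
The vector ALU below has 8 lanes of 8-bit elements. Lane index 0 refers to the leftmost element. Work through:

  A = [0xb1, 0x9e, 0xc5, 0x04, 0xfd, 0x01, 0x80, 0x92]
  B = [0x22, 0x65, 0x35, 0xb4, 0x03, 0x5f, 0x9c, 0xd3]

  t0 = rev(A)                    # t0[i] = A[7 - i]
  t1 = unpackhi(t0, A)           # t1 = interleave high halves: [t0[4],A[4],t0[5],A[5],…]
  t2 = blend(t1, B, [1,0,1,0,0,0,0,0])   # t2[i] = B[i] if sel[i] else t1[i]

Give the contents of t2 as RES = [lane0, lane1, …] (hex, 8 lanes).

  t0: 92 80 01 fd 04 c5 9e b1
  t1: 04 fd c5 01 9e 80 b1 92
  t2: 22 fd 35 01 9e 80 b1 92

RES = [0x22, 0xfd, 0x35, 0x01, 0x9e, 0x80, 0xb1, 0x92]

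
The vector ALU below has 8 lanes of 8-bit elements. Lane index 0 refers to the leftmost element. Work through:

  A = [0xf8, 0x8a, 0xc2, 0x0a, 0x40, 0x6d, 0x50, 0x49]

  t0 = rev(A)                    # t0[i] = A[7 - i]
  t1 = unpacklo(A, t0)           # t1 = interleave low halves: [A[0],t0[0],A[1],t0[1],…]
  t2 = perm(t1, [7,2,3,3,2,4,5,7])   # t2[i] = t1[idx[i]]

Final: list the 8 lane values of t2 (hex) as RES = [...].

RES = [ 0x40  0x8a  0x50  0x50  0x8a  0xc2  0x6d  0x40 ]

→ t0 |49|50|6d|40|0a|c2|8a|f8|
→ t1 |f8|49|8a|50|c2|6d|0a|40|
→ t2 |40|8a|50|50|8a|c2|6d|40|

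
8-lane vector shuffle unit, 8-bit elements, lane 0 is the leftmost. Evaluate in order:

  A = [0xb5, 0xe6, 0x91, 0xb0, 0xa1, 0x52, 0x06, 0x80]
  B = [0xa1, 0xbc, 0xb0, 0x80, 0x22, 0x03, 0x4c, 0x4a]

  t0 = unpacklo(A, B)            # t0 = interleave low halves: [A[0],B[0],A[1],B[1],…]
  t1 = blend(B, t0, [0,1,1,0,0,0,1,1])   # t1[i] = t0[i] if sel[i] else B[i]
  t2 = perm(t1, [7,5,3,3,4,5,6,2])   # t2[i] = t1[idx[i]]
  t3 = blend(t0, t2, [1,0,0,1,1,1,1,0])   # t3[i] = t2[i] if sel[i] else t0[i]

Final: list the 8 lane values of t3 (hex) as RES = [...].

  t0: b5 a1 e6 bc 91 b0 b0 80
  t1: a1 a1 e6 80 22 03 b0 80
  t2: 80 03 80 80 22 03 b0 e6
  t3: 80 a1 e6 80 22 03 b0 80

RES = [0x80, 0xa1, 0xe6, 0x80, 0x22, 0x03, 0xb0, 0x80]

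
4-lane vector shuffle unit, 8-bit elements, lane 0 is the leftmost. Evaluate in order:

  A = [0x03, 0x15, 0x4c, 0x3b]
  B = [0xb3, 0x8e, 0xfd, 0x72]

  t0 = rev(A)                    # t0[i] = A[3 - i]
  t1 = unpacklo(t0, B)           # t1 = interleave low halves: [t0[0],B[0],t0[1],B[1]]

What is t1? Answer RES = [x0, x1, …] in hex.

RES = [ 0x3b  0xb3  0x4c  0x8e ]

t0 = [0x3b, 0x4c, 0x15, 0x03]
t1 = [0x3b, 0xb3, 0x4c, 0x8e]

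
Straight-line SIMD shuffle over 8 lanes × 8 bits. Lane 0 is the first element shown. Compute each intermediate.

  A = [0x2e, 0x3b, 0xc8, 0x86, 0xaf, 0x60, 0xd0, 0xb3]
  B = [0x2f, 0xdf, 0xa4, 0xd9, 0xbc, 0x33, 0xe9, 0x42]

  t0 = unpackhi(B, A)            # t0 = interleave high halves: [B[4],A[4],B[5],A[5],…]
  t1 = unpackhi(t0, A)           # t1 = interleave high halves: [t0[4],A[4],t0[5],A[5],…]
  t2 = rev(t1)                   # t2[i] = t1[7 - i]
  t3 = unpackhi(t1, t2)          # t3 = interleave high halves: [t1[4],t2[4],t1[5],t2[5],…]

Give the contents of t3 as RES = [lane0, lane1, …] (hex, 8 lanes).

RES = [ 0x42  0x60  0xd0  0xd0  0xb3  0xaf  0xb3  0xe9 ]

  t0: bc af 33 60 e9 d0 42 b3
  t1: e9 af d0 60 42 d0 b3 b3
  t2: b3 b3 d0 42 60 d0 af e9
  t3: 42 60 d0 d0 b3 af b3 e9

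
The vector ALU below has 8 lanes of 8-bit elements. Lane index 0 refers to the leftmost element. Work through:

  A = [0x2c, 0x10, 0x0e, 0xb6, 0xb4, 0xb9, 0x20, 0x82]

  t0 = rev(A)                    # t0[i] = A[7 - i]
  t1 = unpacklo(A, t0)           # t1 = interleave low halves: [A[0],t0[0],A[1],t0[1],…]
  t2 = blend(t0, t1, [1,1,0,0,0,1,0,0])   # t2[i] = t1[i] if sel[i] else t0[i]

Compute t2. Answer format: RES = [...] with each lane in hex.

RES = [0x2c, 0x82, 0xb9, 0xb4, 0xb6, 0xb9, 0x10, 0x2c]

→ t0 |82|20|b9|b4|b6|0e|10|2c|
→ t1 |2c|82|10|20|0e|b9|b6|b4|
→ t2 |2c|82|b9|b4|b6|b9|10|2c|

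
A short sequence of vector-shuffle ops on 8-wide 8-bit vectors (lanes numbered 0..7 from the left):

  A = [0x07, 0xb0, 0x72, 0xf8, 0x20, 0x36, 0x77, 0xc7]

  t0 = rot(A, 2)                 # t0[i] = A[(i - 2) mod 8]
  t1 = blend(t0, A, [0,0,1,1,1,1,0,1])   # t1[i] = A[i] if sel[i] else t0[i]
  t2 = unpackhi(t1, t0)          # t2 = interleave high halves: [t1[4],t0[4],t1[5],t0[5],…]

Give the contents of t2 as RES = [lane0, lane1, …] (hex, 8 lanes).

RES = [0x20, 0x72, 0x36, 0xf8, 0x20, 0x20, 0xc7, 0x36]

→ t0 |77|c7|07|b0|72|f8|20|36|
→ t1 |77|c7|72|f8|20|36|20|c7|
→ t2 |20|72|36|f8|20|20|c7|36|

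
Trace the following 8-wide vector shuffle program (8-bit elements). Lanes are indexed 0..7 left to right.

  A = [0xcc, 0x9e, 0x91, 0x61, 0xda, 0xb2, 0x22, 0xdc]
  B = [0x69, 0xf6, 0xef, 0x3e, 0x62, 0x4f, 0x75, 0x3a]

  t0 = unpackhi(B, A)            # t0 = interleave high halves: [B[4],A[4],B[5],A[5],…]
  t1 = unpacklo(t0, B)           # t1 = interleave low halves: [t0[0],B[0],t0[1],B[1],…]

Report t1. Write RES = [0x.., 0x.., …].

RES = [0x62, 0x69, 0xda, 0xf6, 0x4f, 0xef, 0xb2, 0x3e]

t0 = [0x62, 0xda, 0x4f, 0xb2, 0x75, 0x22, 0x3a, 0xdc]
t1 = [0x62, 0x69, 0xda, 0xf6, 0x4f, 0xef, 0xb2, 0x3e]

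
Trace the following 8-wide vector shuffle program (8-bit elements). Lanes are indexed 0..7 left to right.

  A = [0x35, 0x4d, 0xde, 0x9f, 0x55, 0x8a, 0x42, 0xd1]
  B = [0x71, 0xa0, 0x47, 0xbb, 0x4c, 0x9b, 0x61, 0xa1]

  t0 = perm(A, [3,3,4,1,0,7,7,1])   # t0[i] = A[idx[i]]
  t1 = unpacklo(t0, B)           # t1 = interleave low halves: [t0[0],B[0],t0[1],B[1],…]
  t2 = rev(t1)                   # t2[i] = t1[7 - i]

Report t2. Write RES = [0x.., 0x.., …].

RES = [0xbb, 0x4d, 0x47, 0x55, 0xa0, 0x9f, 0x71, 0x9f]

  t0: 9f 9f 55 4d 35 d1 d1 4d
  t1: 9f 71 9f a0 55 47 4d bb
  t2: bb 4d 47 55 a0 9f 71 9f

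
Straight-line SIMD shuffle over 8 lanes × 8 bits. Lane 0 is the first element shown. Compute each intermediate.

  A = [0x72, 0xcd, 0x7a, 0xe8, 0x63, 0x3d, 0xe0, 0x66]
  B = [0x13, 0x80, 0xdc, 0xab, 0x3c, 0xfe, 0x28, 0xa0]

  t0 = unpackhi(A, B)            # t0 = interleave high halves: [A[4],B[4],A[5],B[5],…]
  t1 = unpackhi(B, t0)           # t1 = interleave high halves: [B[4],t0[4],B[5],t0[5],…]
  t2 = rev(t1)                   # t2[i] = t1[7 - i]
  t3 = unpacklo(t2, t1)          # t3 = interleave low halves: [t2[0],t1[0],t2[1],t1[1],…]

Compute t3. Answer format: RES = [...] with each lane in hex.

  t0: 63 3c 3d fe e0 28 66 a0
  t1: 3c e0 fe 28 28 66 a0 a0
  t2: a0 a0 66 28 28 fe e0 3c
  t3: a0 3c a0 e0 66 fe 28 28

RES = [0xa0, 0x3c, 0xa0, 0xe0, 0x66, 0xfe, 0x28, 0x28]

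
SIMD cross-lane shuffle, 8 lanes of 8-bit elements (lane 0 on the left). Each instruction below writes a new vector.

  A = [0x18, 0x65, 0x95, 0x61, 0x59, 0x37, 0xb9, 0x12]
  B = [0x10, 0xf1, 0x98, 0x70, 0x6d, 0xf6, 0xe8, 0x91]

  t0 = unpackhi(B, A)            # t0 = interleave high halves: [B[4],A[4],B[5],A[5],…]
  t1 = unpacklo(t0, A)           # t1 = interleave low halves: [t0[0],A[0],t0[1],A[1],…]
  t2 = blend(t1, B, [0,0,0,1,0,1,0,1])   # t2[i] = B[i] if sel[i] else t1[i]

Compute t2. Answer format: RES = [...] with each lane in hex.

  t0: 6d 59 f6 37 e8 b9 91 12
  t1: 6d 18 59 65 f6 95 37 61
  t2: 6d 18 59 70 f6 f6 37 91

RES = [ 0x6d  0x18  0x59  0x70  0xf6  0xf6  0x37  0x91 ]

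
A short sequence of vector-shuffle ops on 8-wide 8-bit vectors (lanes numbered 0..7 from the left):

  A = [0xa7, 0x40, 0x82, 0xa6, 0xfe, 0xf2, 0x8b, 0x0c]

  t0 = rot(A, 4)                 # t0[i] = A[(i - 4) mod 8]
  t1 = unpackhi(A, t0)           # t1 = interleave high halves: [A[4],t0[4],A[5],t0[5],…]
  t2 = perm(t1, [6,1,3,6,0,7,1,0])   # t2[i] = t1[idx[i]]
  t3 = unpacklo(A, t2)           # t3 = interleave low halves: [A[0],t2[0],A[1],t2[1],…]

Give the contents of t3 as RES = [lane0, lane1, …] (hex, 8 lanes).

RES = [ 0xa7  0x0c  0x40  0xa7  0x82  0x40  0xa6  0x0c ]

→ t0 |fe|f2|8b|0c|a7|40|82|a6|
→ t1 |fe|a7|f2|40|8b|82|0c|a6|
→ t2 |0c|a7|40|0c|fe|a6|a7|fe|
→ t3 |a7|0c|40|a7|82|40|a6|0c|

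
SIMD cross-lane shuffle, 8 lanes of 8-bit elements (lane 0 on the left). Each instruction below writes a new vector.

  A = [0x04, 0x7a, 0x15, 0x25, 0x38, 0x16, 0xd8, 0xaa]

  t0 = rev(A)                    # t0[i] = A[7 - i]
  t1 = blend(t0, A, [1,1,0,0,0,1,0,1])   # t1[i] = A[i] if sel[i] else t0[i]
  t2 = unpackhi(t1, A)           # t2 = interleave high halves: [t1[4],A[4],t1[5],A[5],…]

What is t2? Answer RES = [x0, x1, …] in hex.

RES = [0x25, 0x38, 0x16, 0x16, 0x7a, 0xd8, 0xaa, 0xaa]

→ t0 |aa|d8|16|38|25|15|7a|04|
→ t1 |04|7a|16|38|25|16|7a|aa|
→ t2 |25|38|16|16|7a|d8|aa|aa|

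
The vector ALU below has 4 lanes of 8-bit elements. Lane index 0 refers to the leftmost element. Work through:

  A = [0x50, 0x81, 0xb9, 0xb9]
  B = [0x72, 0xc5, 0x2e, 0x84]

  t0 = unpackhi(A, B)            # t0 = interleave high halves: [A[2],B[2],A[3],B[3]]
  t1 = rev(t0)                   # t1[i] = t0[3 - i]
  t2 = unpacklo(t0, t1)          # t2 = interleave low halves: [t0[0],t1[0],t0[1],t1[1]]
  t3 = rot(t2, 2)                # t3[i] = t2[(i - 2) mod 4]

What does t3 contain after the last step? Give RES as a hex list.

RES = [ 0x2e  0xb9  0xb9  0x84 ]

  t0: b9 2e b9 84
  t1: 84 b9 2e b9
  t2: b9 84 2e b9
  t3: 2e b9 b9 84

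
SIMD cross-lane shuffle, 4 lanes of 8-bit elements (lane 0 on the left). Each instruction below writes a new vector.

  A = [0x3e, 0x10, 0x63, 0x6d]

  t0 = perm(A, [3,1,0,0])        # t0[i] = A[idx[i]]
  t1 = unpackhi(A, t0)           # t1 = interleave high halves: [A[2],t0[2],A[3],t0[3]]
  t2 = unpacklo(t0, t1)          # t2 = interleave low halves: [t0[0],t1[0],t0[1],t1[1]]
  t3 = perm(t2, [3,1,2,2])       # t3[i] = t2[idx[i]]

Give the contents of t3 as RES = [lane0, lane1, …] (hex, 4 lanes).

→ t0 |6d|10|3e|3e|
→ t1 |63|3e|6d|3e|
→ t2 |6d|63|10|3e|
→ t3 |3e|63|10|10|

RES = [0x3e, 0x63, 0x10, 0x10]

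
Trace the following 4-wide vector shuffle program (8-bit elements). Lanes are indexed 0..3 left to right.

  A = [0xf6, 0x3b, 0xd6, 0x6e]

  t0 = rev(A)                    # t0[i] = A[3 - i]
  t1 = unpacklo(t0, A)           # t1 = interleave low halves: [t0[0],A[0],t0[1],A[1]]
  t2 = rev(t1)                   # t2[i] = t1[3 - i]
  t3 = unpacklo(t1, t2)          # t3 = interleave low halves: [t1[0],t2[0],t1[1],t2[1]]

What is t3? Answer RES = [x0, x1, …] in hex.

RES = [ 0x6e  0x3b  0xf6  0xd6 ]

t0 = [0x6e, 0xd6, 0x3b, 0xf6]
t1 = [0x6e, 0xf6, 0xd6, 0x3b]
t2 = [0x3b, 0xd6, 0xf6, 0x6e]
t3 = [0x6e, 0x3b, 0xf6, 0xd6]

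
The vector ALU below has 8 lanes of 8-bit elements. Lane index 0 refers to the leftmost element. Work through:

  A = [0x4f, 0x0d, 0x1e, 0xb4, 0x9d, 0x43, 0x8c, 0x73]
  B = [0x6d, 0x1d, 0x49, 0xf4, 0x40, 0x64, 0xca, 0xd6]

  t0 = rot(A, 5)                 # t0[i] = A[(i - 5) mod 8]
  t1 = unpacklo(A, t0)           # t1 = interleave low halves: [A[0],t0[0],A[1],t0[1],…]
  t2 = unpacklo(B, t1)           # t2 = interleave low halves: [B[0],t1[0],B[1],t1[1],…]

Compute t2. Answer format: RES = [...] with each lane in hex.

RES = [ 0x6d  0x4f  0x1d  0xb4  0x49  0x0d  0xf4  0x9d ]

  t0: b4 9d 43 8c 73 4f 0d 1e
  t1: 4f b4 0d 9d 1e 43 b4 8c
  t2: 6d 4f 1d b4 49 0d f4 9d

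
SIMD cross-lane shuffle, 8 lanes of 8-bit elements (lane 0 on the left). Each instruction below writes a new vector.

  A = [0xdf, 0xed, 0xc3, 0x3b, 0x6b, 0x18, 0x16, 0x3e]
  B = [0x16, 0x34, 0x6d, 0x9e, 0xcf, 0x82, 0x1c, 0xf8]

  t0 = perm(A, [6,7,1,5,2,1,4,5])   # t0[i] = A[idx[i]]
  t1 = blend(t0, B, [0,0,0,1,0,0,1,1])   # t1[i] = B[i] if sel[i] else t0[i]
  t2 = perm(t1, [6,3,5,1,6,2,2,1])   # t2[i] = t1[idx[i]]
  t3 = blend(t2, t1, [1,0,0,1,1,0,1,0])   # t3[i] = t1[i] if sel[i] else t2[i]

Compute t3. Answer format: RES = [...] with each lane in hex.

  t0: 16 3e ed 18 c3 ed 6b 18
  t1: 16 3e ed 9e c3 ed 1c f8
  t2: 1c 9e ed 3e 1c ed ed 3e
  t3: 16 9e ed 9e c3 ed 1c 3e

RES = [0x16, 0x9e, 0xed, 0x9e, 0xc3, 0xed, 0x1c, 0x3e]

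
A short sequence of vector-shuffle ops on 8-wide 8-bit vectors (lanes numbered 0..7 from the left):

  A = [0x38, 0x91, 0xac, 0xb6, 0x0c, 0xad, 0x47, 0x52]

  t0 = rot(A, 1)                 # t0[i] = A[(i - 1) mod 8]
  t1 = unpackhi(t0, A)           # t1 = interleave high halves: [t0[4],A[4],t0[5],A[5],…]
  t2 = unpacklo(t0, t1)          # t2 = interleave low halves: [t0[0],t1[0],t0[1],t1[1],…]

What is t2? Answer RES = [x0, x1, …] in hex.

RES = [ 0x52  0xb6  0x38  0x0c  0x91  0x0c  0xac  0xad ]

→ t0 |52|38|91|ac|b6|0c|ad|47|
→ t1 |b6|0c|0c|ad|ad|47|47|52|
→ t2 |52|b6|38|0c|91|0c|ac|ad|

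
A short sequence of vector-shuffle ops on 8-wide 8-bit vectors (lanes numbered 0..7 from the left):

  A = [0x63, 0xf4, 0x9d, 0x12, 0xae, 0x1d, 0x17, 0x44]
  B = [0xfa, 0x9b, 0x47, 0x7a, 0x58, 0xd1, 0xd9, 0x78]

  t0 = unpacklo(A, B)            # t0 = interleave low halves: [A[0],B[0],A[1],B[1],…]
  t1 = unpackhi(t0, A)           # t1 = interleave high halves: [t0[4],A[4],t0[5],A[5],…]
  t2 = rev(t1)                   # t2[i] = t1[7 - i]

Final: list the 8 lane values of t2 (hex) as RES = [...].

  t0: 63 fa f4 9b 9d 47 12 7a
  t1: 9d ae 47 1d 12 17 7a 44
  t2: 44 7a 17 12 1d 47 ae 9d

RES = [ 0x44  0x7a  0x17  0x12  0x1d  0x47  0xae  0x9d ]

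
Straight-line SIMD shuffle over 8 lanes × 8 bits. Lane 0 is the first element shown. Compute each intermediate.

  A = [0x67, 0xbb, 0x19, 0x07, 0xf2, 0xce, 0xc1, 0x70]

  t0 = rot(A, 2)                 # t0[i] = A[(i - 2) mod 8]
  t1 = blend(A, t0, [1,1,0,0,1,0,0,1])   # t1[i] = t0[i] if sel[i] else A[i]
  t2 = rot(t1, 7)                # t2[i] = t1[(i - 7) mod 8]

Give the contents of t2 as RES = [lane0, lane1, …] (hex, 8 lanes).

→ t0 |c1|70|67|bb|19|07|f2|ce|
→ t1 |c1|70|19|07|19|ce|c1|ce|
→ t2 |70|19|07|19|ce|c1|ce|c1|

RES = [ 0x70  0x19  0x07  0x19  0xce  0xc1  0xce  0xc1 ]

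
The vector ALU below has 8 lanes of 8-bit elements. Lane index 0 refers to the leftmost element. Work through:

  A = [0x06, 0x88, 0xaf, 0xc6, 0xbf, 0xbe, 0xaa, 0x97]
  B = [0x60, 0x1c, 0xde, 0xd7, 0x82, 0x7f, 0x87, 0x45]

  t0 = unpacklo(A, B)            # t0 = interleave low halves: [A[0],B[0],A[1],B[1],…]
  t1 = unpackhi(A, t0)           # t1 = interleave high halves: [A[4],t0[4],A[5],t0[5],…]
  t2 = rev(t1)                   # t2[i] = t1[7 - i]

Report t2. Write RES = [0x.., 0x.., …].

t0 = [0x06, 0x60, 0x88, 0x1c, 0xaf, 0xde, 0xc6, 0xd7]
t1 = [0xbf, 0xaf, 0xbe, 0xde, 0xaa, 0xc6, 0x97, 0xd7]
t2 = [0xd7, 0x97, 0xc6, 0xaa, 0xde, 0xbe, 0xaf, 0xbf]

RES = [ 0xd7  0x97  0xc6  0xaa  0xde  0xbe  0xaf  0xbf ]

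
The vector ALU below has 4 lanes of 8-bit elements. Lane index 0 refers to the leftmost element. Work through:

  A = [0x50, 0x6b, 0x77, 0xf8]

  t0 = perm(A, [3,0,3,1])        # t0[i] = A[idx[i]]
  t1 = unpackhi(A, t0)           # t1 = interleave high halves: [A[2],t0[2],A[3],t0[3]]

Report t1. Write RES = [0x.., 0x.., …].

  t0: f8 50 f8 6b
  t1: 77 f8 f8 6b

RES = [0x77, 0xf8, 0xf8, 0x6b]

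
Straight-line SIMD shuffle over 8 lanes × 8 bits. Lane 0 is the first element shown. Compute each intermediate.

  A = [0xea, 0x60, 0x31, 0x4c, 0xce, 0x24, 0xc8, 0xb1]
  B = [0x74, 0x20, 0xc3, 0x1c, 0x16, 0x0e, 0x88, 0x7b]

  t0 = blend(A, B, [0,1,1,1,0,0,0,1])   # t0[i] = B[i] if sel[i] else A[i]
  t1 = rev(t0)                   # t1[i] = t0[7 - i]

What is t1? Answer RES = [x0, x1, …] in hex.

RES = [0x7b, 0xc8, 0x24, 0xce, 0x1c, 0xc3, 0x20, 0xea]

→ t0 |ea|20|c3|1c|ce|24|c8|7b|
→ t1 |7b|c8|24|ce|1c|c3|20|ea|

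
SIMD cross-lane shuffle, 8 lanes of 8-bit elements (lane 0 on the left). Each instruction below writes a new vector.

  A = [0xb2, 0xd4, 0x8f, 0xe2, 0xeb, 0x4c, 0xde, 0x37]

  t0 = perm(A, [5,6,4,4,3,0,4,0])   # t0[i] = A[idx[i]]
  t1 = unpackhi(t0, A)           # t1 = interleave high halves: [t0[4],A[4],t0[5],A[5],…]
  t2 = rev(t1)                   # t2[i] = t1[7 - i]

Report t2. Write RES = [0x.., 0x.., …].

  t0: 4c de eb eb e2 b2 eb b2
  t1: e2 eb b2 4c eb de b2 37
  t2: 37 b2 de eb 4c b2 eb e2

RES = [ 0x37  0xb2  0xde  0xeb  0x4c  0xb2  0xeb  0xe2 ]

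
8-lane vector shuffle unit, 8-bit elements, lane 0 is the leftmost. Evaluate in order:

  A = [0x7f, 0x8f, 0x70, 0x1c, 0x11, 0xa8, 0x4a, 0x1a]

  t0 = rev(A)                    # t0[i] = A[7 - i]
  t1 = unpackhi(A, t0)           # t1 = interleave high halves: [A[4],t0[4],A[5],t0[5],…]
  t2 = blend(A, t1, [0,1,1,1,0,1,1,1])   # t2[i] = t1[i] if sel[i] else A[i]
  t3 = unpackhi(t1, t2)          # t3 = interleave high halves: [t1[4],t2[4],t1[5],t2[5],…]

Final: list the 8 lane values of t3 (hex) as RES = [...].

→ t0 |1a|4a|a8|11|1c|70|8f|7f|
→ t1 |11|1c|a8|70|4a|8f|1a|7f|
→ t2 |7f|1c|a8|70|11|8f|1a|7f|
→ t3 |4a|11|8f|8f|1a|1a|7f|7f|

RES = [0x4a, 0x11, 0x8f, 0x8f, 0x1a, 0x1a, 0x7f, 0x7f]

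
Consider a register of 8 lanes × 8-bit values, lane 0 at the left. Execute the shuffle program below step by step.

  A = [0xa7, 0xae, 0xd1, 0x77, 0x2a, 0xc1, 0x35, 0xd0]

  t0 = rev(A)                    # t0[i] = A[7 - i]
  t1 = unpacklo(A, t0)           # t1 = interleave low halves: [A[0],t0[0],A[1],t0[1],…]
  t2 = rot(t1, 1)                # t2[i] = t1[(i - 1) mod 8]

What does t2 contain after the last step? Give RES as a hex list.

→ t0 |d0|35|c1|2a|77|d1|ae|a7|
→ t1 |a7|d0|ae|35|d1|c1|77|2a|
→ t2 |2a|a7|d0|ae|35|d1|c1|77|

RES = [0x2a, 0xa7, 0xd0, 0xae, 0x35, 0xd1, 0xc1, 0x77]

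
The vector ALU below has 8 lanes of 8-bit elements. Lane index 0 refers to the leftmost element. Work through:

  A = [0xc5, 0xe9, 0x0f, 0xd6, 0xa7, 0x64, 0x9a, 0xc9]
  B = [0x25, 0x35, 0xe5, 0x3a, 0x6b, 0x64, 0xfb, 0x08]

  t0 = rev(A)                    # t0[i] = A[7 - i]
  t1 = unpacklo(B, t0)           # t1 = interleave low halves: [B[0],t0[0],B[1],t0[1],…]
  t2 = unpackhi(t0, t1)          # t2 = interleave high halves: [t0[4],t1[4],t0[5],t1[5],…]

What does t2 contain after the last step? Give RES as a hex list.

RES = [0xd6, 0xe5, 0x0f, 0x64, 0xe9, 0x3a, 0xc5, 0xa7]

  t0: c9 9a 64 a7 d6 0f e9 c5
  t1: 25 c9 35 9a e5 64 3a a7
  t2: d6 e5 0f 64 e9 3a c5 a7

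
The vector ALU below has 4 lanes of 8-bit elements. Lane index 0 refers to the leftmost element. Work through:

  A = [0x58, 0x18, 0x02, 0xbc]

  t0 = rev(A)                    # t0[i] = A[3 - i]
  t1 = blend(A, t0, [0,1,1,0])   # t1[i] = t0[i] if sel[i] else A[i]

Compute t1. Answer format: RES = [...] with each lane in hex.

RES = [ 0x58  0x02  0x18  0xbc ]

→ t0 |bc|02|18|58|
→ t1 |58|02|18|bc|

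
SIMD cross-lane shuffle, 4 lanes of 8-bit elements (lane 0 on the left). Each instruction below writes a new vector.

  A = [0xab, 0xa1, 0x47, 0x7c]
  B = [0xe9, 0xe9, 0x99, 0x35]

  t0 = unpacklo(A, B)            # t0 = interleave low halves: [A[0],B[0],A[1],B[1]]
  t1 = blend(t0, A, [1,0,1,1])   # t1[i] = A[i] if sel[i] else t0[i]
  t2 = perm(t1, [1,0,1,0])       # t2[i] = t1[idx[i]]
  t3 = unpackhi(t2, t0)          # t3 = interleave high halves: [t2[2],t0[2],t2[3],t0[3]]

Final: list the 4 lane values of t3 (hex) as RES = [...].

→ t0 |ab|e9|a1|e9|
→ t1 |ab|e9|47|7c|
→ t2 |e9|ab|e9|ab|
→ t3 |e9|a1|ab|e9|

RES = [ 0xe9  0xa1  0xab  0xe9 ]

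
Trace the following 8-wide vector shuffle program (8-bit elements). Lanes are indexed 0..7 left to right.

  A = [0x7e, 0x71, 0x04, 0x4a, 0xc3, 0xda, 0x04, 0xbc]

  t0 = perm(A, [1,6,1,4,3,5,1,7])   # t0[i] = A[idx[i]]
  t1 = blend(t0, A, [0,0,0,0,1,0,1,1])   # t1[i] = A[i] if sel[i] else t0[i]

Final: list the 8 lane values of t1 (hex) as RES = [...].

RES = [ 0x71  0x04  0x71  0xc3  0xc3  0xda  0x04  0xbc ]

t0 = [0x71, 0x04, 0x71, 0xc3, 0x4a, 0xda, 0x71, 0xbc]
t1 = [0x71, 0x04, 0x71, 0xc3, 0xc3, 0xda, 0x04, 0xbc]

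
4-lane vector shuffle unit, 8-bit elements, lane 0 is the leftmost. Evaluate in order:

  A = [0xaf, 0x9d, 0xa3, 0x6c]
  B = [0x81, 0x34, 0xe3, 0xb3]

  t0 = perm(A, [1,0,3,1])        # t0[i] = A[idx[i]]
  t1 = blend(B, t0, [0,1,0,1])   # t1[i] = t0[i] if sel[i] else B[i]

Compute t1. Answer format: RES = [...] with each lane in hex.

RES = [ 0x81  0xaf  0xe3  0x9d ]

  t0: 9d af 6c 9d
  t1: 81 af e3 9d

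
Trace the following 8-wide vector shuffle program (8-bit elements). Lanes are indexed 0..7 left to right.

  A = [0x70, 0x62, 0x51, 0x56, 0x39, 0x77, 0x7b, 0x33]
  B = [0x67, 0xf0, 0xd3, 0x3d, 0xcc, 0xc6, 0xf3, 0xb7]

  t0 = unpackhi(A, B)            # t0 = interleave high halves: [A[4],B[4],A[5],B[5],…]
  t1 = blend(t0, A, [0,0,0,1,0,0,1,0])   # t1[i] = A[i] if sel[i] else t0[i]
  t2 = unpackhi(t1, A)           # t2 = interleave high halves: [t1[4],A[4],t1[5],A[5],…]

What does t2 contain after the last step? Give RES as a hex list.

RES = [0x7b, 0x39, 0xf3, 0x77, 0x7b, 0x7b, 0xb7, 0x33]

t0 = [0x39, 0xcc, 0x77, 0xc6, 0x7b, 0xf3, 0x33, 0xb7]
t1 = [0x39, 0xcc, 0x77, 0x56, 0x7b, 0xf3, 0x7b, 0xb7]
t2 = [0x7b, 0x39, 0xf3, 0x77, 0x7b, 0x7b, 0xb7, 0x33]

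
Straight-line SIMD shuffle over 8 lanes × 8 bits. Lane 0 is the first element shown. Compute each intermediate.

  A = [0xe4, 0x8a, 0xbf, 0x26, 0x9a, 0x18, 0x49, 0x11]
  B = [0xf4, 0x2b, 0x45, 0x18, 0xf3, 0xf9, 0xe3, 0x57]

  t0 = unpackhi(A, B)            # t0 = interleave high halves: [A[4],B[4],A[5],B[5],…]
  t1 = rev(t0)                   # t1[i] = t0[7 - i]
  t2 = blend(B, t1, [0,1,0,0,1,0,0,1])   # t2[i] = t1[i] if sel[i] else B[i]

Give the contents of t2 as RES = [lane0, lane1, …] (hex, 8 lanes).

RES = [0xf4, 0x11, 0x45, 0x18, 0xf9, 0xf9, 0xe3, 0x9a]

  t0: 9a f3 18 f9 49 e3 11 57
  t1: 57 11 e3 49 f9 18 f3 9a
  t2: f4 11 45 18 f9 f9 e3 9a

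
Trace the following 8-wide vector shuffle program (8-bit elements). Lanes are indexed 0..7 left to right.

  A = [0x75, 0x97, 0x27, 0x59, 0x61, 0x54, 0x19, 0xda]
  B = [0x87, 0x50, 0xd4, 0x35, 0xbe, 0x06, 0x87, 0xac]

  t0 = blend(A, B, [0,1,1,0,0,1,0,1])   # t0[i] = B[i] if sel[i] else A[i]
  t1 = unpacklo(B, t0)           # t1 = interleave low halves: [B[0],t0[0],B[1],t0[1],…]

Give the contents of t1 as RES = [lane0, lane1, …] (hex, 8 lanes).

RES = [ 0x87  0x75  0x50  0x50  0xd4  0xd4  0x35  0x59 ]

t0 = [0x75, 0x50, 0xd4, 0x59, 0x61, 0x06, 0x19, 0xac]
t1 = [0x87, 0x75, 0x50, 0x50, 0xd4, 0xd4, 0x35, 0x59]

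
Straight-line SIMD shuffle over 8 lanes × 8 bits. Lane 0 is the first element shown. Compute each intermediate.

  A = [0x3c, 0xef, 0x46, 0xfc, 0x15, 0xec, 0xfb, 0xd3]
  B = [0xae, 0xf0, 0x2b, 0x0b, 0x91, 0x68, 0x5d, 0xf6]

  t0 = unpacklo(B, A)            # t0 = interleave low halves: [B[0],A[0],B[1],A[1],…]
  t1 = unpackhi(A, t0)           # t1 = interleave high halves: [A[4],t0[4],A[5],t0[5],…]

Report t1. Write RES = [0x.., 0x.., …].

RES = [0x15, 0x2b, 0xec, 0x46, 0xfb, 0x0b, 0xd3, 0xfc]

→ t0 |ae|3c|f0|ef|2b|46|0b|fc|
→ t1 |15|2b|ec|46|fb|0b|d3|fc|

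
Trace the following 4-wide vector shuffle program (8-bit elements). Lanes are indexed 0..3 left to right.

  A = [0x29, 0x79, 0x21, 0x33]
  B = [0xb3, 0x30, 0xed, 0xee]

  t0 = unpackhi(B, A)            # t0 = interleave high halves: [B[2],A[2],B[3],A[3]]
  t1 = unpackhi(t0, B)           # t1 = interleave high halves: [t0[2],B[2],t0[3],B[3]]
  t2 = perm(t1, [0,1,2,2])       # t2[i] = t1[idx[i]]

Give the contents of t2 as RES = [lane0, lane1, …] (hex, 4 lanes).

  t0: ed 21 ee 33
  t1: ee ed 33 ee
  t2: ee ed 33 33

RES = [0xee, 0xed, 0x33, 0x33]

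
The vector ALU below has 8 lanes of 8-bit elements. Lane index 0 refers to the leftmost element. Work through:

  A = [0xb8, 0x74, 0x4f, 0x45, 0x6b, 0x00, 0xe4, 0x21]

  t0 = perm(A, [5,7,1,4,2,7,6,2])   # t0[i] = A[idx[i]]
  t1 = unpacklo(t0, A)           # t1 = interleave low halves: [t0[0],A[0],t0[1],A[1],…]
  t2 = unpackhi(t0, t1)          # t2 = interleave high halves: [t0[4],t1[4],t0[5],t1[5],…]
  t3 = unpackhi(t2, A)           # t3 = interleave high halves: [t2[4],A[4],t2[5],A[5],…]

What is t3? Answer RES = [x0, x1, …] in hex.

t0 = [0x00, 0x21, 0x74, 0x6b, 0x4f, 0x21, 0xe4, 0x4f]
t1 = [0x00, 0xb8, 0x21, 0x74, 0x74, 0x4f, 0x6b, 0x45]
t2 = [0x4f, 0x74, 0x21, 0x4f, 0xe4, 0x6b, 0x4f, 0x45]
t3 = [0xe4, 0x6b, 0x6b, 0x00, 0x4f, 0xe4, 0x45, 0x21]

RES = [ 0xe4  0x6b  0x6b  0x00  0x4f  0xe4  0x45  0x21 ]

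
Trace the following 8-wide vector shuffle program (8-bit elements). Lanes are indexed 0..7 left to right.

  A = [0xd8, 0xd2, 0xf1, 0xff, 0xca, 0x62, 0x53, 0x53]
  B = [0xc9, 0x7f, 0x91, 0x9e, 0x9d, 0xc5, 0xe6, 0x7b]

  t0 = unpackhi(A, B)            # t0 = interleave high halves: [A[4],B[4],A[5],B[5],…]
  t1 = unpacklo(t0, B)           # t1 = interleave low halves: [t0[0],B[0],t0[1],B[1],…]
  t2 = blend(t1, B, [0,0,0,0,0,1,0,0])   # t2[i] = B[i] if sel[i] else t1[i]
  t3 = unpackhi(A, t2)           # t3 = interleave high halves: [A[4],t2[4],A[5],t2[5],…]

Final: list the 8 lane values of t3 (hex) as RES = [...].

t0 = [0xca, 0x9d, 0x62, 0xc5, 0x53, 0xe6, 0x53, 0x7b]
t1 = [0xca, 0xc9, 0x9d, 0x7f, 0x62, 0x91, 0xc5, 0x9e]
t2 = [0xca, 0xc9, 0x9d, 0x7f, 0x62, 0xc5, 0xc5, 0x9e]
t3 = [0xca, 0x62, 0x62, 0xc5, 0x53, 0xc5, 0x53, 0x9e]

RES = [0xca, 0x62, 0x62, 0xc5, 0x53, 0xc5, 0x53, 0x9e]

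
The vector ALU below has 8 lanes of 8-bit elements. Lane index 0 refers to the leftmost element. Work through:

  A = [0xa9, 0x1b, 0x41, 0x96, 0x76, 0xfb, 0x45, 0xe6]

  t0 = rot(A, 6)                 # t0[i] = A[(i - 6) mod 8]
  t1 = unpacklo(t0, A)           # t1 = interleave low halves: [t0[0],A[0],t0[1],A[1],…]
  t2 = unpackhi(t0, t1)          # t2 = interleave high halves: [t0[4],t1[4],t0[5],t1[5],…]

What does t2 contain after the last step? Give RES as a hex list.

  t0: 41 96 76 fb 45 e6 a9 1b
  t1: 41 a9 96 1b 76 41 fb 96
  t2: 45 76 e6 41 a9 fb 1b 96

RES = [0x45, 0x76, 0xe6, 0x41, 0xa9, 0xfb, 0x1b, 0x96]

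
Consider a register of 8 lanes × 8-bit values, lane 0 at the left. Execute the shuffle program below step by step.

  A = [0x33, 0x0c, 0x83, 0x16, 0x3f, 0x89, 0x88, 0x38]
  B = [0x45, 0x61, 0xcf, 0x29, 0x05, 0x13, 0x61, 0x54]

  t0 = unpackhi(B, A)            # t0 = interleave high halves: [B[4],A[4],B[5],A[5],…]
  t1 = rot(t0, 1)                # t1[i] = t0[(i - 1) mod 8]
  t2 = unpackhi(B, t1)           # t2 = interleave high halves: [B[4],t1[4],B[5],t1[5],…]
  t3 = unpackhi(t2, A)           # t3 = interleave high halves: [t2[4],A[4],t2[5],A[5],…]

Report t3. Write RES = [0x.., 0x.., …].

  t0: 05 3f 13 89 61 88 54 38
  t1: 38 05 3f 13 89 61 88 54
  t2: 05 89 13 61 61 88 54 54
  t3: 61 3f 88 89 54 88 54 38

RES = [0x61, 0x3f, 0x88, 0x89, 0x54, 0x88, 0x54, 0x38]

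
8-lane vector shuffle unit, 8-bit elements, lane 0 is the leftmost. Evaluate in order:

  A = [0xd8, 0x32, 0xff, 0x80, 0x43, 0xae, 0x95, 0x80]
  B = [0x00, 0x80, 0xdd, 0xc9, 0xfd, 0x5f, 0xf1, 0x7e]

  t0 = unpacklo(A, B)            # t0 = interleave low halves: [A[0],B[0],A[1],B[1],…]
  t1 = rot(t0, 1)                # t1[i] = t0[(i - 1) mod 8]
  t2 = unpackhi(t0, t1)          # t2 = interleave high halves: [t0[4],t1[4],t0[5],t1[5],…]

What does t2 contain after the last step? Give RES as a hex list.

RES = [ 0xff  0x80  0xdd  0xff  0x80  0xdd  0xc9  0x80 ]

  t0: d8 00 32 80 ff dd 80 c9
  t1: c9 d8 00 32 80 ff dd 80
  t2: ff 80 dd ff 80 dd c9 80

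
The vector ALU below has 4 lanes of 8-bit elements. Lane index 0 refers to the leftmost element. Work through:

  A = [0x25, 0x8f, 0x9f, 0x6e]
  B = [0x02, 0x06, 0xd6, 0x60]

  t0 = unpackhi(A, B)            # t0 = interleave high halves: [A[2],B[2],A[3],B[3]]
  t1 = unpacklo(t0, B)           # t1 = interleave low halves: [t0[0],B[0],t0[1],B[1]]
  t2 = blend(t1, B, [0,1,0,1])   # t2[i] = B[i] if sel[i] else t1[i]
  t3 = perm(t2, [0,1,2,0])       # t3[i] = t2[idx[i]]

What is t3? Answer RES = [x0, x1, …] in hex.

RES = [0x9f, 0x06, 0xd6, 0x9f]

  t0: 9f d6 6e 60
  t1: 9f 02 d6 06
  t2: 9f 06 d6 60
  t3: 9f 06 d6 9f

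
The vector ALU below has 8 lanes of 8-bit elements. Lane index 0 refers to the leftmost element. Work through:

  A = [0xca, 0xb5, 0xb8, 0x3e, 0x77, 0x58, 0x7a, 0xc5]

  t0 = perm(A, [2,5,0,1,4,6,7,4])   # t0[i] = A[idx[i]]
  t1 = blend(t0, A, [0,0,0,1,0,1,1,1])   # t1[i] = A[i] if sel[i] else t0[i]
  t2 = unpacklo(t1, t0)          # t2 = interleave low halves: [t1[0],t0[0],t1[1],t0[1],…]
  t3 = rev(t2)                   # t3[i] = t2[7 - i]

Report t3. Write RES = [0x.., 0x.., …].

RES = [0xb5, 0x3e, 0xca, 0xca, 0x58, 0x58, 0xb8, 0xb8]

t0 = [0xb8, 0x58, 0xca, 0xb5, 0x77, 0x7a, 0xc5, 0x77]
t1 = [0xb8, 0x58, 0xca, 0x3e, 0x77, 0x58, 0x7a, 0xc5]
t2 = [0xb8, 0xb8, 0x58, 0x58, 0xca, 0xca, 0x3e, 0xb5]
t3 = [0xb5, 0x3e, 0xca, 0xca, 0x58, 0x58, 0xb8, 0xb8]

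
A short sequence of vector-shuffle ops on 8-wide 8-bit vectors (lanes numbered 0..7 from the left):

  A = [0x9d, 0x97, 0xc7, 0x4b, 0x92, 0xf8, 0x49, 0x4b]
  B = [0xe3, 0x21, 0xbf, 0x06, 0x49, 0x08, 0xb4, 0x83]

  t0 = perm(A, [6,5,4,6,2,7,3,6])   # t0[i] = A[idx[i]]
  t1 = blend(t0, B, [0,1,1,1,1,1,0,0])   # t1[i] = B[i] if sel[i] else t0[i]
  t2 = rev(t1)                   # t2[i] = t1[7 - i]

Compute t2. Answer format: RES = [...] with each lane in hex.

RES = [0x49, 0x4b, 0x08, 0x49, 0x06, 0xbf, 0x21, 0x49]

  t0: 49 f8 92 49 c7 4b 4b 49
  t1: 49 21 bf 06 49 08 4b 49
  t2: 49 4b 08 49 06 bf 21 49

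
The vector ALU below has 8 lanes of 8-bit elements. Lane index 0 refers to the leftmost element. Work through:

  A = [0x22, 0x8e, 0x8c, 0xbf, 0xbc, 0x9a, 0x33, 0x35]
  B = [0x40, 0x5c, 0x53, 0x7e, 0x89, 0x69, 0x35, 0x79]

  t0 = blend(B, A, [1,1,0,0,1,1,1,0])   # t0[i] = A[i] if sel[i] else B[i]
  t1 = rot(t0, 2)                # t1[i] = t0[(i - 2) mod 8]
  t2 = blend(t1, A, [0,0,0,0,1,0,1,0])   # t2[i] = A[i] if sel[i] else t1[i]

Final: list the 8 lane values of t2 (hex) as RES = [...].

  t0: 22 8e 53 7e bc 9a 33 79
  t1: 33 79 22 8e 53 7e bc 9a
  t2: 33 79 22 8e bc 7e 33 9a

RES = [ 0x33  0x79  0x22  0x8e  0xbc  0x7e  0x33  0x9a ]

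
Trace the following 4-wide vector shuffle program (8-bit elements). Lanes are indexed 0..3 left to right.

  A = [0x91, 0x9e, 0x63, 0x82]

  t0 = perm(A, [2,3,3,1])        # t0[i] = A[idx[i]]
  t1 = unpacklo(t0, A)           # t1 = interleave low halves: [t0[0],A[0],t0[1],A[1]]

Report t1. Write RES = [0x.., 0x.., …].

RES = [ 0x63  0x91  0x82  0x9e ]

  t0: 63 82 82 9e
  t1: 63 91 82 9e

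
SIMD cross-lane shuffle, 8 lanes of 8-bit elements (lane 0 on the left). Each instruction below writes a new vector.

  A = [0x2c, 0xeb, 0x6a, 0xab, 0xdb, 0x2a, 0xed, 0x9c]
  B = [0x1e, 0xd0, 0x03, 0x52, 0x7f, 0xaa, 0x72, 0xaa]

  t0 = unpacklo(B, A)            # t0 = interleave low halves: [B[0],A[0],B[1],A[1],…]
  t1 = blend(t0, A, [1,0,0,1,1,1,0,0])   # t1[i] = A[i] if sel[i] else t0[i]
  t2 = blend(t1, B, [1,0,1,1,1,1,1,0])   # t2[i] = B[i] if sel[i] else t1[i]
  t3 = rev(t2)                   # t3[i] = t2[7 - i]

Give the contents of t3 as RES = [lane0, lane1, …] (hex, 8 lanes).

RES = [ 0xab  0x72  0xaa  0x7f  0x52  0x03  0x2c  0x1e ]

t0 = [0x1e, 0x2c, 0xd0, 0xeb, 0x03, 0x6a, 0x52, 0xab]
t1 = [0x2c, 0x2c, 0xd0, 0xab, 0xdb, 0x2a, 0x52, 0xab]
t2 = [0x1e, 0x2c, 0x03, 0x52, 0x7f, 0xaa, 0x72, 0xab]
t3 = [0xab, 0x72, 0xaa, 0x7f, 0x52, 0x03, 0x2c, 0x1e]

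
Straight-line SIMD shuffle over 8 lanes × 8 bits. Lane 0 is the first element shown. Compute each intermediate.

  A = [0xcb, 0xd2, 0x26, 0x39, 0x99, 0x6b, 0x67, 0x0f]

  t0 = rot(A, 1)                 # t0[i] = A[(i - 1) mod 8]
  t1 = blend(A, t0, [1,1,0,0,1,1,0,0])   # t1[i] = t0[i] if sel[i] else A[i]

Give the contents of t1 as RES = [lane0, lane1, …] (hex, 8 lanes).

  t0: 0f cb d2 26 39 99 6b 67
  t1: 0f cb 26 39 39 99 67 0f

RES = [0x0f, 0xcb, 0x26, 0x39, 0x39, 0x99, 0x67, 0x0f]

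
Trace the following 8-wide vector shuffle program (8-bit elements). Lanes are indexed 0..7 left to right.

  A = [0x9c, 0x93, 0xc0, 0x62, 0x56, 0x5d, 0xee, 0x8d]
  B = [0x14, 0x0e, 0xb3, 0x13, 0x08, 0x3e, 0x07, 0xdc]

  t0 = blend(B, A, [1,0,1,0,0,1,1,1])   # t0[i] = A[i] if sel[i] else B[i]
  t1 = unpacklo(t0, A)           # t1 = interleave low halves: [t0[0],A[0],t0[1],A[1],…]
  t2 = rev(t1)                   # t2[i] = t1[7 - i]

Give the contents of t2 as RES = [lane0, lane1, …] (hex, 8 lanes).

RES = [0x62, 0x13, 0xc0, 0xc0, 0x93, 0x0e, 0x9c, 0x9c]

→ t0 |9c|0e|c0|13|08|5d|ee|8d|
→ t1 |9c|9c|0e|93|c0|c0|13|62|
→ t2 |62|13|c0|c0|93|0e|9c|9c|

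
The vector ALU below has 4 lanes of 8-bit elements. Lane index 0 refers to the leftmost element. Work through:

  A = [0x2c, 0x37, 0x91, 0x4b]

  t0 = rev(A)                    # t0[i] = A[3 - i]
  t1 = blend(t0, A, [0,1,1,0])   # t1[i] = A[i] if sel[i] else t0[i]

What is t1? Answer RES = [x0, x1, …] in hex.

  t0: 4b 91 37 2c
  t1: 4b 37 91 2c

RES = [0x4b, 0x37, 0x91, 0x2c]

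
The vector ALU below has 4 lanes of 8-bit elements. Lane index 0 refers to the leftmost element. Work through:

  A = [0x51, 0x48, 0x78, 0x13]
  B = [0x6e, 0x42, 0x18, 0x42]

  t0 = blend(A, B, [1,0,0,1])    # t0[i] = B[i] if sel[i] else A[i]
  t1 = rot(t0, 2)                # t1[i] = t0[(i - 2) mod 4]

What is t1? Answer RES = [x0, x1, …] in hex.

RES = [ 0x78  0x42  0x6e  0x48 ]

t0 = [0x6e, 0x48, 0x78, 0x42]
t1 = [0x78, 0x42, 0x6e, 0x48]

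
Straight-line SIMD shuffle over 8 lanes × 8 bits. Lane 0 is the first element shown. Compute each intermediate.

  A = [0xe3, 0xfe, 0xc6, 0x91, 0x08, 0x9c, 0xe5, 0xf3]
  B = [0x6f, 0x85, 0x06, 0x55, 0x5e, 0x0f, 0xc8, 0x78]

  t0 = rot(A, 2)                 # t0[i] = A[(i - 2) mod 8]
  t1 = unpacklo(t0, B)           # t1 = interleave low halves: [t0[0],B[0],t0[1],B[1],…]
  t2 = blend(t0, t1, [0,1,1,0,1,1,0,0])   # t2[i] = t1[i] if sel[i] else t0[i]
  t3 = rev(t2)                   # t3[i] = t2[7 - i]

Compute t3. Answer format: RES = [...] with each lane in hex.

t0 = [0xe5, 0xf3, 0xe3, 0xfe, 0xc6, 0x91, 0x08, 0x9c]
t1 = [0xe5, 0x6f, 0xf3, 0x85, 0xe3, 0x06, 0xfe, 0x55]
t2 = [0xe5, 0x6f, 0xf3, 0xfe, 0xe3, 0x06, 0x08, 0x9c]
t3 = [0x9c, 0x08, 0x06, 0xe3, 0xfe, 0xf3, 0x6f, 0xe5]

RES = [0x9c, 0x08, 0x06, 0xe3, 0xfe, 0xf3, 0x6f, 0xe5]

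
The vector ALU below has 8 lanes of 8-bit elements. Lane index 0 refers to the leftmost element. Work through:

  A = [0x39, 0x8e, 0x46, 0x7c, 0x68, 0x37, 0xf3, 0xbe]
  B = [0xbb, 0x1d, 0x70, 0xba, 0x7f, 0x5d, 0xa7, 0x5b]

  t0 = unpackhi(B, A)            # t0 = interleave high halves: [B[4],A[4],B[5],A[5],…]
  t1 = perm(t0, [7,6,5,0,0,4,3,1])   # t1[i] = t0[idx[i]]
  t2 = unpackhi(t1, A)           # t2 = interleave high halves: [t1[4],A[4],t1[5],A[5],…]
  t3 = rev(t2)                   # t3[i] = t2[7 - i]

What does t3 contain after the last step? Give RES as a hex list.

RES = [ 0xbe  0x68  0xf3  0x37  0x37  0xa7  0x68  0x7f ]

t0 = [0x7f, 0x68, 0x5d, 0x37, 0xa7, 0xf3, 0x5b, 0xbe]
t1 = [0xbe, 0x5b, 0xf3, 0x7f, 0x7f, 0xa7, 0x37, 0x68]
t2 = [0x7f, 0x68, 0xa7, 0x37, 0x37, 0xf3, 0x68, 0xbe]
t3 = [0xbe, 0x68, 0xf3, 0x37, 0x37, 0xa7, 0x68, 0x7f]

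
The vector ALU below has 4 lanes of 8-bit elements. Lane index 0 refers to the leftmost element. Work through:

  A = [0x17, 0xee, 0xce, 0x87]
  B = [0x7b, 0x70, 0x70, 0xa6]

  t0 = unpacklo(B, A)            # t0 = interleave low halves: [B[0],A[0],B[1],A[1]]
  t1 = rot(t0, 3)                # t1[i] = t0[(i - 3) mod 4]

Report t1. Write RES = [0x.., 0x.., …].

  t0: 7b 17 70 ee
  t1: 17 70 ee 7b

RES = [0x17, 0x70, 0xee, 0x7b]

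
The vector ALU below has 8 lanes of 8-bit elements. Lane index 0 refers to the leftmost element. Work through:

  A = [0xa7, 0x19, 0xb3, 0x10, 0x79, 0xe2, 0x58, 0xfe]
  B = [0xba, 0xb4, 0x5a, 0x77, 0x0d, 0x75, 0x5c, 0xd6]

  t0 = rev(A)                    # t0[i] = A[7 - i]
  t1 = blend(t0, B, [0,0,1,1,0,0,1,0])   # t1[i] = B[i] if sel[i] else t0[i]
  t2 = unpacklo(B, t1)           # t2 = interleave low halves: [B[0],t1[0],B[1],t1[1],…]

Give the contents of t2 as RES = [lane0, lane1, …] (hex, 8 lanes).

  t0: fe 58 e2 79 10 b3 19 a7
  t1: fe 58 5a 77 10 b3 5c a7
  t2: ba fe b4 58 5a 5a 77 77

RES = [0xba, 0xfe, 0xb4, 0x58, 0x5a, 0x5a, 0x77, 0x77]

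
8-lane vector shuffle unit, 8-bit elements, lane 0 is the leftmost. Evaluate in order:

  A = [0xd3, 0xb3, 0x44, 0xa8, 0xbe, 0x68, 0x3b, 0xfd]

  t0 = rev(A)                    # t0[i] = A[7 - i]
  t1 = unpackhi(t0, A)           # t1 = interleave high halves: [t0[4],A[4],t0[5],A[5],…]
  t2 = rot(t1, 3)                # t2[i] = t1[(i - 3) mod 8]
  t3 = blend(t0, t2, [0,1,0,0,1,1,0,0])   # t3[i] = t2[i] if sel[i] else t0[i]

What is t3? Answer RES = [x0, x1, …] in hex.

→ t0 |fd|3b|68|be|a8|44|b3|d3|
→ t1 |a8|be|44|68|b3|3b|d3|fd|
→ t2 |3b|d3|fd|a8|be|44|68|b3|
→ t3 |fd|d3|68|be|be|44|b3|d3|

RES = [ 0xfd  0xd3  0x68  0xbe  0xbe  0x44  0xb3  0xd3 ]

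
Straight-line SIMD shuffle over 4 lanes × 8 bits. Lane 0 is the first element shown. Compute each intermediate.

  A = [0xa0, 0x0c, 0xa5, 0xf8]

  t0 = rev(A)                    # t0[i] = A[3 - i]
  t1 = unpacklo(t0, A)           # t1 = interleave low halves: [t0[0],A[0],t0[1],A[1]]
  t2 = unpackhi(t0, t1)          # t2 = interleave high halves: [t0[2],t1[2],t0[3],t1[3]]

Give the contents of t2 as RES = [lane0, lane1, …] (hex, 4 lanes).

RES = [0x0c, 0xa5, 0xa0, 0x0c]

t0 = [0xf8, 0xa5, 0x0c, 0xa0]
t1 = [0xf8, 0xa0, 0xa5, 0x0c]
t2 = [0x0c, 0xa5, 0xa0, 0x0c]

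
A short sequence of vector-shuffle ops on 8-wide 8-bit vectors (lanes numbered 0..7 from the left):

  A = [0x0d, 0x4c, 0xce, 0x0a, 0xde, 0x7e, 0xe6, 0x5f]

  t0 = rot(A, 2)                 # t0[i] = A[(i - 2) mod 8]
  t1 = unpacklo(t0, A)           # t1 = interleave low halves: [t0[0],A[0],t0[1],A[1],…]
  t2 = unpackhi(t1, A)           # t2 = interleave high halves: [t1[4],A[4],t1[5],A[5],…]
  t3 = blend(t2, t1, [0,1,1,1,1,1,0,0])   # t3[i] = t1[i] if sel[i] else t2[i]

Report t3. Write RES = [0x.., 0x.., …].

RES = [0x0d, 0x0d, 0x5f, 0x4c, 0x0d, 0xce, 0x0a, 0x5f]

→ t0 |e6|5f|0d|4c|ce|0a|de|7e|
→ t1 |e6|0d|5f|4c|0d|ce|4c|0a|
→ t2 |0d|de|ce|7e|4c|e6|0a|5f|
→ t3 |0d|0d|5f|4c|0d|ce|0a|5f|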